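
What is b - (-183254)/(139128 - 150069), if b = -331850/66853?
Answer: -15881850512/731438673 ≈ -21.713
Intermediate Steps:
b = -331850/66853 (b = -331850*1/66853 = -331850/66853 ≈ -4.9639)
b - (-183254)/(139128 - 150069) = -331850/66853 - (-183254)/(139128 - 150069) = -331850/66853 - (-183254)/(-10941) = -331850/66853 - (-183254)*(-1)/10941 = -331850/66853 - 1*183254/10941 = -331850/66853 - 183254/10941 = -15881850512/731438673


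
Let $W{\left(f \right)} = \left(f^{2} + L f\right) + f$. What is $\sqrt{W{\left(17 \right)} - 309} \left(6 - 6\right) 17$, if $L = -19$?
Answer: $0$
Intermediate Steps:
$W{\left(f \right)} = f^{2} - 18 f$ ($W{\left(f \right)} = \left(f^{2} - 19 f\right) + f = f^{2} - 18 f$)
$\sqrt{W{\left(17 \right)} - 309} \left(6 - 6\right) 17 = \sqrt{17 \left(-18 + 17\right) - 309} \left(6 - 6\right) 17 = \sqrt{17 \left(-1\right) - 309} \left(6 - 6\right) 17 = \sqrt{-17 - 309} \cdot 0 \cdot 17 = \sqrt{-326} \cdot 0 = i \sqrt{326} \cdot 0 = 0$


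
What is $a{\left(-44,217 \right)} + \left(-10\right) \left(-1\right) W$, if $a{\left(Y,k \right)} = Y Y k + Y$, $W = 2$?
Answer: $420088$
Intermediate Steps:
$a{\left(Y,k \right)} = Y + k Y^{2}$ ($a{\left(Y,k \right)} = Y^{2} k + Y = k Y^{2} + Y = Y + k Y^{2}$)
$a{\left(-44,217 \right)} + \left(-10\right) \left(-1\right) W = - 44 \left(1 - 9548\right) + \left(-10\right) \left(-1\right) 2 = - 44 \left(1 - 9548\right) + 10 \cdot 2 = \left(-44\right) \left(-9547\right) + 20 = 420068 + 20 = 420088$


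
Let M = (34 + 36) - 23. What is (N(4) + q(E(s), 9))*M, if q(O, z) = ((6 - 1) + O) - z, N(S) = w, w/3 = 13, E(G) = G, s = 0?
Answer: 1645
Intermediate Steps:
w = 39 (w = 3*13 = 39)
N(S) = 39
q(O, z) = 5 + O - z (q(O, z) = (5 + O) - z = 5 + O - z)
M = 47 (M = 70 - 23 = 47)
(N(4) + q(E(s), 9))*M = (39 + (5 + 0 - 1*9))*47 = (39 + (5 + 0 - 9))*47 = (39 - 4)*47 = 35*47 = 1645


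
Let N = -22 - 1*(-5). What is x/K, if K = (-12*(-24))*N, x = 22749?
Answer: -7583/1632 ≈ -4.6464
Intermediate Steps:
N = -17 (N = -22 + 5 = -17)
K = -4896 (K = -12*(-24)*(-17) = 288*(-17) = -4896)
x/K = 22749/(-4896) = 22749*(-1/4896) = -7583/1632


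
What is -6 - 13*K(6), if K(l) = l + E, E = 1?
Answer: -97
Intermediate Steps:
K(l) = 1 + l (K(l) = l + 1 = 1 + l)
-6 - 13*K(6) = -6 - 13*(1 + 6) = -6 - 13*7 = -6 - 91 = -97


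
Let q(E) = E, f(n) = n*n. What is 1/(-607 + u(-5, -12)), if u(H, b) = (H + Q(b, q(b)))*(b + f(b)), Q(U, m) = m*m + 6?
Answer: 1/18533 ≈ 5.3958e-5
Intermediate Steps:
f(n) = n²
Q(U, m) = 6 + m² (Q(U, m) = m² + 6 = 6 + m²)
u(H, b) = (b + b²)*(6 + H + b²) (u(H, b) = (H + (6 + b²))*(b + b²) = (6 + H + b²)*(b + b²) = (b + b²)*(6 + H + b²))
1/(-607 + u(-5, -12)) = 1/(-607 - 12*(6 - 5 + (-12)² - 5*(-12) - 12*(6 + (-12)²))) = 1/(-607 - 12*(6 - 5 + 144 + 60 - 12*(6 + 144))) = 1/(-607 - 12*(6 - 5 + 144 + 60 - 12*150)) = 1/(-607 - 12*(6 - 5 + 144 + 60 - 1800)) = 1/(-607 - 12*(-1595)) = 1/(-607 + 19140) = 1/18533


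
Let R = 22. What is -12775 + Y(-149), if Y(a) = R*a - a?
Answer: -15904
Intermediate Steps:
Y(a) = 21*a (Y(a) = 22*a - a = 21*a)
-12775 + Y(-149) = -12775 + 21*(-149) = -12775 - 3129 = -15904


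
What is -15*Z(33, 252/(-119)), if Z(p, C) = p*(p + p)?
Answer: -32670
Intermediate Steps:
Z(p, C) = 2*p² (Z(p, C) = p*(2*p) = 2*p²)
-15*Z(33, 252/(-119)) = -30*33² = -30*1089 = -15*2178 = -32670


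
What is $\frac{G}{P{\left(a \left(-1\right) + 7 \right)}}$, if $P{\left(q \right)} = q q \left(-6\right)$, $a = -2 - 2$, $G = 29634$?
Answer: $- \frac{449}{11} \approx -40.818$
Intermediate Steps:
$a = -4$
$P{\left(q \right)} = - 6 q^{2}$ ($P{\left(q \right)} = q^{2} \left(-6\right) = - 6 q^{2}$)
$\frac{G}{P{\left(a \left(-1\right) + 7 \right)}} = \frac{29634}{\left(-6\right) \left(\left(-4\right) \left(-1\right) + 7\right)^{2}} = \frac{29634}{\left(-6\right) \left(4 + 7\right)^{2}} = \frac{29634}{\left(-6\right) 11^{2}} = \frac{29634}{\left(-6\right) 121} = \frac{29634}{-726} = 29634 \left(- \frac{1}{726}\right) = - \frac{449}{11}$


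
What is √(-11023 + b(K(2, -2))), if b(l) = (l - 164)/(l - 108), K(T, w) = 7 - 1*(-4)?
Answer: I*√103700566/97 ≈ 104.98*I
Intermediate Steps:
K(T, w) = 11 (K(T, w) = 7 + 4 = 11)
b(l) = (-164 + l)/(-108 + l)
√(-11023 + b(K(2, -2))) = √(-11023 + (-164 + 11)/(-108 + 11)) = √(-11023 - 153/(-97)) = √(-11023 - 1/97*(-153)) = √(-11023 + 153/97) = √(-1069078/97) = I*√103700566/97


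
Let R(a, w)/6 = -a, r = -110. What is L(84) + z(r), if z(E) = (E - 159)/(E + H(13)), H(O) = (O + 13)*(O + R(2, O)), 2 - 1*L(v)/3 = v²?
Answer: -1777339/84 ≈ -21159.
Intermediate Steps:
R(a, w) = -6*a (R(a, w) = 6*(-a) = -6*a)
L(v) = 6 - 3*v²
H(O) = (-12 + O)*(13 + O) (H(O) = (O + 13)*(O - 6*2) = (13 + O)*(O - 12) = (13 + O)*(-12 + O) = (-12 + O)*(13 + O))
z(E) = (-159 + E)/(26 + E) (z(E) = (E - 159)/(E + (-156 + 13 + 13²)) = (-159 + E)/(E + (-156 + 13 + 169)) = (-159 + E)/(E + 26) = (-159 + E)/(26 + E))
L(84) + z(r) = (6 - 3*84²) + (-159 - 110)/(26 - 110) = (6 - 3*7056) - 269/(-84) = (6 - 21168) - 1/84*(-269) = -21162 + 269/84 = -1777339/84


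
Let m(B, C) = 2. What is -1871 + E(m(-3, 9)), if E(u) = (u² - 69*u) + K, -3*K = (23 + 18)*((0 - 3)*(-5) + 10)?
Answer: -7040/3 ≈ -2346.7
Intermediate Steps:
K = -1025/3 (K = -(23 + 18)*((0 - 3)*(-5) + 10)/3 = -41*(-3*(-5) + 10)/3 = -41*(15 + 10)/3 = -41*25/3 = -⅓*1025 = -1025/3 ≈ -341.67)
E(u) = -1025/3 + u² - 69*u (E(u) = (u² - 69*u) - 1025/3 = -1025/3 + u² - 69*u)
-1871 + E(m(-3, 9)) = -1871 + (-1025/3 + 2² - 69*2) = -1871 + (-1025/3 + 4 - 138) = -1871 - 1427/3 = -7040/3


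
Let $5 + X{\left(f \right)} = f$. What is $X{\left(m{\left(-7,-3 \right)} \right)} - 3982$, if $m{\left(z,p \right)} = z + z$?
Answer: $-4001$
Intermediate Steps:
$m{\left(z,p \right)} = 2 z$
$X{\left(f \right)} = -5 + f$
$X{\left(m{\left(-7,-3 \right)} \right)} - 3982 = \left(-5 + 2 \left(-7\right)\right) - 3982 = \left(-5 - 14\right) - 3982 = -19 - 3982 = -4001$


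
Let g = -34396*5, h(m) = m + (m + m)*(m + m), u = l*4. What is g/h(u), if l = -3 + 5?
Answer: -42995/66 ≈ -651.44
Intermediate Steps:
l = 2
u = 8 (u = 2*4 = 8)
h(m) = m + 4*m² (h(m) = m + (2*m)*(2*m) = m + 4*m²)
g = -171980
g/h(u) = -171980*1/(8*(1 + 4*8)) = -171980*1/(8*(1 + 32)) = -171980/(8*33) = -171980/264 = -171980*1/264 = -42995/66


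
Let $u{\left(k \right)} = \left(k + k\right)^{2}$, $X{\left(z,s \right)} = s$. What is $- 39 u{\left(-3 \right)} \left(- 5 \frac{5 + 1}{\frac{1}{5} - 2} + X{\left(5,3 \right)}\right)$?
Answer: $-27612$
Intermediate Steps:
$u{\left(k \right)} = 4 k^{2}$ ($u{\left(k \right)} = \left(2 k\right)^{2} = 4 k^{2}$)
$- 39 u{\left(-3 \right)} \left(- 5 \frac{5 + 1}{\frac{1}{5} - 2} + X{\left(5,3 \right)}\right) = - 39 \cdot 4 \left(-3\right)^{2} \left(- 5 \frac{5 + 1}{\frac{1}{5} - 2} + 3\right) = - 39 \cdot 4 \cdot 9 \left(- 5 \frac{6}{\frac{1}{5} - 2} + 3\right) = \left(-39\right) 36 \left(- 5 \frac{6}{- \frac{9}{5}} + 3\right) = - 1404 \left(- 5 \cdot 6 \left(- \frac{5}{9}\right) + 3\right) = - 1404 \left(\left(-5\right) \left(- \frac{10}{3}\right) + 3\right) = - 1404 \left(\frac{50}{3} + 3\right) = \left(-1404\right) \frac{59}{3} = -27612$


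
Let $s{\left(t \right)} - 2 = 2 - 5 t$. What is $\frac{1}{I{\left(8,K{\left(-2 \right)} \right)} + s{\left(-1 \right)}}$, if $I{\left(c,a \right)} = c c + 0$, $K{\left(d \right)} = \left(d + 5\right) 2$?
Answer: $\frac{1}{73} \approx 0.013699$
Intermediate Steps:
$s{\left(t \right)} = 4 - 5 t$ ($s{\left(t \right)} = 2 - \left(-2 + 5 t\right) = 4 - 5 t$)
$K{\left(d \right)} = 10 + 2 d$ ($K{\left(d \right)} = \left(5 + d\right) 2 = 10 + 2 d$)
$I{\left(c,a \right)} = c^{2}$ ($I{\left(c,a \right)} = c^{2} + 0 = c^{2}$)
$\frac{1}{I{\left(8,K{\left(-2 \right)} \right)} + s{\left(-1 \right)}} = \frac{1}{8^{2} + \left(4 - -5\right)} = \frac{1}{64 + \left(4 + 5\right)} = \frac{1}{64 + 9} = \frac{1}{73}$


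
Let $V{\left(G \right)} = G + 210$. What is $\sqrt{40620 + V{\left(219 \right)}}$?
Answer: $3 \sqrt{4561} \approx 202.61$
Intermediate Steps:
$V{\left(G \right)} = 210 + G$
$\sqrt{40620 + V{\left(219 \right)}} = \sqrt{40620 + \left(210 + 219\right)} = \sqrt{40620 + 429} = \sqrt{41049} = 3 \sqrt{4561}$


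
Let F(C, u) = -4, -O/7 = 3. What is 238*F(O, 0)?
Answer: -952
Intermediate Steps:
O = -21 (O = -7*3 = -21)
238*F(O, 0) = 238*(-4) = -952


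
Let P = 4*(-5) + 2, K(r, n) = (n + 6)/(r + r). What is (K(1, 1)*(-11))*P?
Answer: 693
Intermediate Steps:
K(r, n) = (6 + n)/(2*r) (K(r, n) = (6 + n)/((2*r)) = (6 + n)*(1/(2*r)) = (6 + n)/(2*r))
P = -18 (P = -20 + 2 = -18)
(K(1, 1)*(-11))*P = (((½)*(6 + 1)/1)*(-11))*(-18) = (((½)*1*7)*(-11))*(-18) = ((7/2)*(-11))*(-18) = -77/2*(-18) = 693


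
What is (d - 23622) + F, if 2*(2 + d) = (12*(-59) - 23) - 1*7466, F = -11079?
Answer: -77603/2 ≈ -38802.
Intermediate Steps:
d = -8201/2 (d = -2 + ((12*(-59) - 23) - 1*7466)/2 = -2 + ((-708 - 23) - 7466)/2 = -2 + (-731 - 7466)/2 = -2 + (½)*(-8197) = -2 - 8197/2 = -8201/2 ≈ -4100.5)
(d - 23622) + F = (-8201/2 - 23622) - 11079 = -55445/2 - 11079 = -77603/2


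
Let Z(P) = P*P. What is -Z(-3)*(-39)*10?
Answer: 3510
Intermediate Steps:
Z(P) = P**2
-Z(-3)*(-39)*10 = -(-3)**2*(-39)*10 = -9*(-39)*10 = -(-351)*10 = -1*(-3510) = 3510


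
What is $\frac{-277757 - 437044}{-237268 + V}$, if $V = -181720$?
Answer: $\frac{714801}{418988} \approx 1.706$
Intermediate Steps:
$\frac{-277757 - 437044}{-237268 + V} = \frac{-277757 - 437044}{-237268 - 181720} = - \frac{714801}{-418988} = \left(-714801\right) \left(- \frac{1}{418988}\right) = \frac{714801}{418988}$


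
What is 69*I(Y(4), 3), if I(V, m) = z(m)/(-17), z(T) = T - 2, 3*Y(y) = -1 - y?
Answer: -69/17 ≈ -4.0588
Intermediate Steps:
Y(y) = -1/3 - y/3 (Y(y) = (-1 - y)/3 = -1/3 - y/3)
z(T) = -2 + T
I(V, m) = 2/17 - m/17 (I(V, m) = (-2 + m)/(-17) = (-2 + m)*(-1/17) = 2/17 - m/17)
69*I(Y(4), 3) = 69*(2/17 - 1/17*3) = 69*(2/17 - 3/17) = 69*(-1/17) = -69/17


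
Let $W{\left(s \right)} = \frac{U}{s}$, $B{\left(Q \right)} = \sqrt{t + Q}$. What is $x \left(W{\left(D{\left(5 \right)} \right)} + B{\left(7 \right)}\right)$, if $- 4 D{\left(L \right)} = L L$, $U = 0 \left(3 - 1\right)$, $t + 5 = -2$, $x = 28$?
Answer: $0$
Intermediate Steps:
$t = -7$ ($t = -5 - 2 = -7$)
$U = 0$ ($U = 0 \cdot 2 = 0$)
$D{\left(L \right)} = - \frac{L^{2}}{4}$ ($D{\left(L \right)} = - \frac{L L}{4} = - \frac{L^{2}}{4}$)
$B{\left(Q \right)} = \sqrt{-7 + Q}$
$W{\left(s \right)} = 0$ ($W{\left(s \right)} = \frac{0}{s} = 0$)
$x \left(W{\left(D{\left(5 \right)} \right)} + B{\left(7 \right)}\right) = 28 \left(0 + \sqrt{-7 + 7}\right) = 28 \left(0 + \sqrt{0}\right) = 28 \left(0 + 0\right) = 28 \cdot 0 = 0$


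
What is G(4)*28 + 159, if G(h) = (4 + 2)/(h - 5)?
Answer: -9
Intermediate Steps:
G(h) = 6/(-5 + h)
G(4)*28 + 159 = (6/(-5 + 4))*28 + 159 = (6/(-1))*28 + 159 = (6*(-1))*28 + 159 = -6*28 + 159 = -168 + 159 = -9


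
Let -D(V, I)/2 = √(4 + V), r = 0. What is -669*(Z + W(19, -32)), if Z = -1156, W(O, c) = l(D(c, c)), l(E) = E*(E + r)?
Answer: 848292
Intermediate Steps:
D(V, I) = -2*√(4 + V)
l(E) = E² (l(E) = E*(E + 0) = E*E = E²)
W(O, c) = 16 + 4*c (W(O, c) = (-2*√(4 + c))² = 16 + 4*c)
-669*(Z + W(19, -32)) = -669*(-1156 + (16 + 4*(-32))) = -669*(-1156 + (16 - 128)) = -669*(-1156 - 112) = -669*(-1268) = 848292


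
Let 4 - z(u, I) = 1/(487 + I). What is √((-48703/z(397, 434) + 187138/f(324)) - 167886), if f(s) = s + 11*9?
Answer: I*√48439846770575869/519303 ≈ 423.82*I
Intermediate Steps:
f(s) = 99 + s (f(s) = s + 99 = 99 + s)
z(u, I) = 4 - 1/(487 + I)
√((-48703/z(397, 434) + 187138/f(324)) - 167886) = √((-48703*(487 + 434)/(1947 + 4*434) + 187138/(99 + 324)) - 167886) = √((-48703*921/(1947 + 1736) + 187138/423) - 167886) = √((-48703/((1/921)*3683) + 187138*(1/423)) - 167886) = √((-48703/3683/921 + 187138/423) - 167886) = √((-48703*921/3683 + 187138/423) - 167886) = √((-44855463/3683 + 187138/423) - 167886) = √(-18284631595/1557909 - 167886) = √(-279835741969/1557909) = I*√48439846770575869/519303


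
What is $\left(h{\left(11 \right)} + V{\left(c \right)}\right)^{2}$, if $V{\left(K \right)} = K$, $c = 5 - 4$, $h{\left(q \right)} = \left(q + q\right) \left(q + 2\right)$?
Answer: $82369$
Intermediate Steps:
$h{\left(q \right)} = 2 q \left(2 + q\right)$
$c = 1$ ($c = 5 - 4 = 1$)
$\left(h{\left(11 \right)} + V{\left(c \right)}\right)^{2} = \left(2 \cdot 11 \left(2 + 11\right) + 1\right)^{2} = \left(2 \cdot 11 \cdot 13 + 1\right)^{2} = \left(286 + 1\right)^{2} = 287^{2} = 82369$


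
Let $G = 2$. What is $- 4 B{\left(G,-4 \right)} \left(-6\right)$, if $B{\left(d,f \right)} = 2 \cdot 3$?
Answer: $144$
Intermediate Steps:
$B{\left(d,f \right)} = 6$
$- 4 B{\left(G,-4 \right)} \left(-6\right) = \left(-4\right) 6 \left(-6\right) = \left(-24\right) \left(-6\right) = 144$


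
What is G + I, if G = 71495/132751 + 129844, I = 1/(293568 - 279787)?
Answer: 237542991556510/1829441531 ≈ 1.2984e+5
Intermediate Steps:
I = 1/13781 ≈ 7.2564e-5
G = 17236992339/132751 (G = 71495*(1/132751) + 129844 = 71495/132751 + 129844 = 17236992339/132751 ≈ 1.2984e+5)
G + I = 17236992339/132751 + 1/13781 = 237542991556510/1829441531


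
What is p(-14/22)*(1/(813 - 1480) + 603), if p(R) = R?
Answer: -2815400/7337 ≈ -383.73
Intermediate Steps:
p(-14/22)*(1/(813 - 1480) + 603) = (-14/22)*(1/(813 - 1480) + 603) = (-14*1/22)*(1/(-667) + 603) = -7*(-1/667 + 603)/11 = -7/11*402200/667 = -2815400/7337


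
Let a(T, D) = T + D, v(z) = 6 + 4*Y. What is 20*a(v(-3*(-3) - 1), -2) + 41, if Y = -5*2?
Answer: -679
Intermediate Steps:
Y = -10
v(z) = -34 (v(z) = 6 + 4*(-10) = 6 - 40 = -34)
a(T, D) = D + T
20*a(v(-3*(-3) - 1), -2) + 41 = 20*(-2 - 34) + 41 = 20*(-36) + 41 = -720 + 41 = -679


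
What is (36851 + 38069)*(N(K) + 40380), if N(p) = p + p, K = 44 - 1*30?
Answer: 3027367360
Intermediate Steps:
K = 14 (K = 44 - 30 = 14)
N(p) = 2*p
(36851 + 38069)*(N(K) + 40380) = (36851 + 38069)*(2*14 + 40380) = 74920*(28 + 40380) = 74920*40408 = 3027367360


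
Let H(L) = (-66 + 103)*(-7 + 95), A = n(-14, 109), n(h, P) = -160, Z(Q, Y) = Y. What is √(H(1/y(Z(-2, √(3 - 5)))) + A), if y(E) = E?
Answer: 6*√86 ≈ 55.642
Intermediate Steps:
A = -160
H(L) = 3256 (H(L) = 37*88 = 3256)
√(H(1/y(Z(-2, √(3 - 5)))) + A) = √(3256 - 160) = √3096 = 6*√86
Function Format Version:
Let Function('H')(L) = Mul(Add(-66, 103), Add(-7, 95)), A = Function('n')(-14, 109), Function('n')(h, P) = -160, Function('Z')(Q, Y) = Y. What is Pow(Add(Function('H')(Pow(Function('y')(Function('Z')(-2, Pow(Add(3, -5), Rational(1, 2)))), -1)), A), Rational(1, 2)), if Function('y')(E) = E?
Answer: Mul(6, Pow(86, Rational(1, 2))) ≈ 55.642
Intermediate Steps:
A = -160
Function('H')(L) = 3256 (Function('H')(L) = Mul(37, 88) = 3256)
Pow(Add(Function('H')(Pow(Function('y')(Function('Z')(-2, Pow(Add(3, -5), Rational(1, 2)))), -1)), A), Rational(1, 2)) = Pow(Add(3256, -160), Rational(1, 2)) = Pow(3096, Rational(1, 2)) = Mul(6, Pow(86, Rational(1, 2)))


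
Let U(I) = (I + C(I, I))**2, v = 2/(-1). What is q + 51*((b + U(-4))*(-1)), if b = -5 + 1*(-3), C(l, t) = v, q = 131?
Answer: -1297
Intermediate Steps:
v = -2 (v = 2*(-1) = -2)
C(l, t) = -2
U(I) = (-2 + I)**2 (U(I) = (I - 2)**2 = (-2 + I)**2)
b = -8 (b = -5 - 3 = -8)
q + 51*((b + U(-4))*(-1)) = 131 + 51*((-8 + (-2 - 4)**2)*(-1)) = 131 + 51*((-8 + (-6)**2)*(-1)) = 131 + 51*((-8 + 36)*(-1)) = 131 + 51*(28*(-1)) = 131 + 51*(-28) = 131 - 1428 = -1297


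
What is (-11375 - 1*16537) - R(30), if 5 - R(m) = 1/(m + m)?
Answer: -1675019/60 ≈ -27917.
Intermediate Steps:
R(m) = 5 - 1/(2*m) (R(m) = 5 - 1/(m + m) = 5 - 1/(2*m))
(-11375 - 1*16537) - R(30) = (-11375 - 1*16537) - (5 - ½/30) = (-11375 - 16537) - (5 - ½*1/30) = -27912 - (5 - 1/60) = -27912 - 1*299/60 = -27912 - 299/60 = -1675019/60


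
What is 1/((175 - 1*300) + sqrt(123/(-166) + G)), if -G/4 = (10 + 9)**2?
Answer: -20750/2833577 - I*sqrt(39811282)/2833577 ≈ -0.0073229 - 0.0022267*I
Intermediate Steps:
G = -1444 (G = -4*(10 + 9)**2 = -4*19**2 = -4*361 = -1444)
1/((175 - 1*300) + sqrt(123/(-166) + G)) = 1/((175 - 1*300) + sqrt(123/(-166) - 1444)) = 1/((175 - 300) + sqrt(123*(-1/166) - 1444)) = 1/(-125 + sqrt(-123/166 - 1444)) = 1/(-125 + sqrt(-239827/166)) = 1/(-125 + I*sqrt(39811282)/166)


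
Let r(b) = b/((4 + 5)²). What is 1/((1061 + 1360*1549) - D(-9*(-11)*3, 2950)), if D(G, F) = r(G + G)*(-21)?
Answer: 1/2107855 ≈ 4.7442e-7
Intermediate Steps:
r(b) = b/81 (r(b) = b/(9²) = b/81)
D(G, F) = -14*G/27 (D(G, F) = ((G + G)/81)*(-21) = ((2*G)/81)*(-21) = (2*G/81)*(-21) = -14*G/27)
1/((1061 + 1360*1549) - D(-9*(-11)*3, 2950)) = 1/((1061 + 1360*1549) - (-14)*-9*(-11)*3/27) = 1/((1061 + 2106640) - (-14)*99*3/27) = 1/(2107701 - (-14)*297/27) = 1/(2107701 - 1*(-154)) = 1/(2107701 + 154) = 1/2107855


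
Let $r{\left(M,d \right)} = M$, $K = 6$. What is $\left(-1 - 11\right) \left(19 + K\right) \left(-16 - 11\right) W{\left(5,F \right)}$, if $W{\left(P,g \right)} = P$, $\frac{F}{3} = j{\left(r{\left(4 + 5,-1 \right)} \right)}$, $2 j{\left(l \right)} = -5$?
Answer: $40500$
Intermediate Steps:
$j{\left(l \right)} = - \frac{5}{2}$ ($j{\left(l \right)} = \frac{1}{2} \left(-5\right) = - \frac{5}{2}$)
$F = - \frac{15}{2}$ ($F = 3 \left(- \frac{5}{2}\right) = - \frac{15}{2} \approx -7.5$)
$\left(-1 - 11\right) \left(19 + K\right) \left(-16 - 11\right) W{\left(5,F \right)} = \left(-1 - 11\right) \left(19 + 6\right) \left(-16 - 11\right) 5 = \left(-1 - 11\right) 25 \left(-27\right) 5 = \left(-12\right) \left(-675\right) 5 = 8100 \cdot 5 = 40500$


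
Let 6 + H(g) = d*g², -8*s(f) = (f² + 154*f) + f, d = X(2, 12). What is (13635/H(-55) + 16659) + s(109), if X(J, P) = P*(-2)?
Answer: 316121979/24202 ≈ 13062.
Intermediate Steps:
X(J, P) = -2*P
d = -24 (d = -2*12 = -24)
s(f) = -155*f/8 - f²/8 (s(f) = -((f² + 154*f) + f)/8 = -(f² + 155*f)/8 = -155*f/8 - f²/8)
H(g) = -6 - 24*g²
(13635/H(-55) + 16659) + s(109) = (13635/(-6 - 24*(-55)²) + 16659) - ⅛*109*(155 + 109) = (13635/(-6 - 24*3025) + 16659) - ⅛*109*264 = (13635/(-6 - 72600) + 16659) - 3597 = (13635/(-72606) + 16659) - 3597 = (13635*(-1/72606) + 16659) - 3597 = (-4545/24202 + 16659) - 3597 = 403176573/24202 - 3597 = 316121979/24202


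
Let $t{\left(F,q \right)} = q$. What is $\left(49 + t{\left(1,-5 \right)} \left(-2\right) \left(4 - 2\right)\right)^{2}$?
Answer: $4761$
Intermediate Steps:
$\left(49 + t{\left(1,-5 \right)} \left(-2\right) \left(4 - 2\right)\right)^{2} = \left(49 + \left(-5\right) \left(-2\right) \left(4 - 2\right)\right)^{2} = \left(49 + 10 \cdot 2\right)^{2} = \left(49 + 20\right)^{2} = 69^{2} = 4761$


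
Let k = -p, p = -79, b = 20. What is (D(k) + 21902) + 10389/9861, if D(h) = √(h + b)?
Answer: 71995337/3287 + 3*√11 ≈ 21913.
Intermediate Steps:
k = 79 (k = -1*(-79) = 79)
D(h) = √(20 + h) (D(h) = √(h + 20) = √(20 + h))
(D(k) + 21902) + 10389/9861 = (√(20 + 79) + 21902) + 10389/9861 = (√99 + 21902) + 10389*(1/9861) = (3*√11 + 21902) + 3463/3287 = (21902 + 3*√11) + 3463/3287 = 71995337/3287 + 3*√11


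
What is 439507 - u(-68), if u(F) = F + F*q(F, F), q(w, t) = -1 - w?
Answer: 444131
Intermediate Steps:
u(F) = F + F*(-1 - F)
439507 - u(-68) = 439507 - (-1)*(-68)² = 439507 - (-1)*4624 = 439507 - 1*(-4624) = 439507 + 4624 = 444131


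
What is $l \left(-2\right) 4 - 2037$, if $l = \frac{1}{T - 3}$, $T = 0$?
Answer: $- \frac{6103}{3} \approx -2034.3$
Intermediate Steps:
$l = - \frac{1}{3}$ ($l = \frac{1}{0 - 3} = \frac{1}{-3} = - \frac{1}{3} \approx -0.33333$)
$l \left(-2\right) 4 - 2037 = \left(- \frac{1}{3}\right) \left(-2\right) 4 - 2037 = \frac{2}{3} \cdot 4 - 2037 = \frac{8}{3} - 2037 = - \frac{6103}{3}$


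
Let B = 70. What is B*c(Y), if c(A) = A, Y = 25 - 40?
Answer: -1050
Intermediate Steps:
Y = -15
B*c(Y) = 70*(-15) = -1050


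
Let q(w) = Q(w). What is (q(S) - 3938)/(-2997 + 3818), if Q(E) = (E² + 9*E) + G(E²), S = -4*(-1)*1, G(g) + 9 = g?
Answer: -3879/821 ≈ -4.7247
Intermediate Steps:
G(g) = -9 + g
S = 4 (S = 4*1 = 4)
Q(E) = -9 + 2*E² + 9*E (Q(E) = (E² + 9*E) + (-9 + E²) = -9 + 2*E² + 9*E)
q(w) = -9 + 2*w² + 9*w
(q(S) - 3938)/(-2997 + 3818) = ((-9 + 2*4² + 9*4) - 3938)/(-2997 + 3818) = ((-9 + 2*16 + 36) - 3938)/821 = ((-9 + 32 + 36) - 3938)*(1/821) = (59 - 3938)*(1/821) = -3879*1/821 = -3879/821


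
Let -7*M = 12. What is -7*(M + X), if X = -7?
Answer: 61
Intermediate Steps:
M = -12/7 (M = -⅐*12 = -12/7 ≈ -1.7143)
-7*(M + X) = -7*(-12/7 - 7) = -7*(-61/7) = 61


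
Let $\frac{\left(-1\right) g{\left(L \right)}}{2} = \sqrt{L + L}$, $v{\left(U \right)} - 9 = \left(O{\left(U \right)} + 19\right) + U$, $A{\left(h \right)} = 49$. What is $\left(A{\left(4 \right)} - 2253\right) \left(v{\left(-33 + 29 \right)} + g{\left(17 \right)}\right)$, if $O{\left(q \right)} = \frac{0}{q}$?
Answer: $-52896 + 4408 \sqrt{34} \approx -27193.0$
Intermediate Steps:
$O{\left(q \right)} = 0$
$v{\left(U \right)} = 28 + U$ ($v{\left(U \right)} = 9 + \left(\left(0 + 19\right) + U\right) = 9 + \left(19 + U\right) = 28 + U$)
$g{\left(L \right)} = - 2 \sqrt{2} \sqrt{L}$ ($g{\left(L \right)} = - 2 \sqrt{L + L} = - 2 \sqrt{2 L} = - 2 \sqrt{2} \sqrt{L}$)
$\left(A{\left(4 \right)} - 2253\right) \left(v{\left(-33 + 29 \right)} + g{\left(17 \right)}\right) = \left(49 - 2253\right) \left(\left(28 + \left(-33 + 29\right)\right) - 2 \sqrt{2} \sqrt{17}\right) = - 2204 \left(\left(28 - 4\right) - 2 \sqrt{34}\right) = - 2204 \left(24 - 2 \sqrt{34}\right) = -52896 + 4408 \sqrt{34}$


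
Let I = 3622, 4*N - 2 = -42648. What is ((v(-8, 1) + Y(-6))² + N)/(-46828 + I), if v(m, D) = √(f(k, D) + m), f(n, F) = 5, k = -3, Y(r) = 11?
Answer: 7029/28804 - 11*I*√3/21603 ≈ 0.24403 - 0.00088194*I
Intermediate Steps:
N = -21323/2 (N = ½ + (¼)*(-42648) = ½ - 10662 = -21323/2 ≈ -10662.)
v(m, D) = √(5 + m)
((v(-8, 1) + Y(-6))² + N)/(-46828 + I) = ((√(5 - 8) + 11)² - 21323/2)/(-46828 + 3622) = ((√(-3) + 11)² - 21323/2)/(-43206) = ((I*√3 + 11)² - 21323/2)*(-1/43206) = ((11 + I*√3)² - 21323/2)*(-1/43206) = (-21323/2 + (11 + I*√3)²)*(-1/43206) = 21323/86412 - (11 + I*√3)²/43206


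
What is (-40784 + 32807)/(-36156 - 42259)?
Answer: 7977/78415 ≈ 0.10173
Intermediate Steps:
(-40784 + 32807)/(-36156 - 42259) = -7977/(-78415) = -7977*(-1/78415) = 7977/78415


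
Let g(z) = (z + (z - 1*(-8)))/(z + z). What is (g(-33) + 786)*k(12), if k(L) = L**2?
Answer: 1246416/11 ≈ 1.1331e+5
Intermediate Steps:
g(z) = (8 + 2*z)/(2*z) (g(z) = (z + (z + 8))/((2*z)) = (z + (8 + z))*(1/(2*z)) = (8 + 2*z)*(1/(2*z)) = (8 + 2*z)/(2*z))
(g(-33) + 786)*k(12) = ((4 - 33)/(-33) + 786)*12**2 = (-1/33*(-29) + 786)*144 = (29/33 + 786)*144 = (25967/33)*144 = 1246416/11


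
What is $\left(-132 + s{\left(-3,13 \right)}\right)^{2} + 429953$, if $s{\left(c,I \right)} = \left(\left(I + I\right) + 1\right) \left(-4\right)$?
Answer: $487553$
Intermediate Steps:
$s{\left(c,I \right)} = -4 - 8 I$ ($s{\left(c,I \right)} = \left(2 I + 1\right) \left(-4\right) = \left(1 + 2 I\right) \left(-4\right) = -4 - 8 I$)
$\left(-132 + s{\left(-3,13 \right)}\right)^{2} + 429953 = \left(-132 - 108\right)^{2} + 429953 = \left(-240\right)^{2} + 429953 = 57600 + 429953 = 487553$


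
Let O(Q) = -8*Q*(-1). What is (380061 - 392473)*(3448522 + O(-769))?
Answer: -42726696440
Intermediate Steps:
O(Q) = 8*Q
(380061 - 392473)*(3448522 + O(-769)) = (380061 - 392473)*(3448522 + 8*(-769)) = -12412*(3448522 - 6152) = -12412*3442370 = -42726696440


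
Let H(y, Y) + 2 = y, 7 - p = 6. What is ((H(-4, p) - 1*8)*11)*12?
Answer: -1848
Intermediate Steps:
p = 1 (p = 7 - 1*6 = 7 - 6 = 1)
H(y, Y) = -2 + y
((H(-4, p) - 1*8)*11)*12 = (((-2 - 4) - 1*8)*11)*12 = ((-6 - 8)*11)*12 = -14*11*12 = -154*12 = -1848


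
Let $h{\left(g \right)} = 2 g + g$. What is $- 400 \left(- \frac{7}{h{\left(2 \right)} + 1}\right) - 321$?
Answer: $79$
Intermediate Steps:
$h{\left(g \right)} = 3 g$
$- 400 \left(- \frac{7}{h{\left(2 \right)} + 1}\right) - 321 = - 400 \left(- \frac{7}{3 \cdot 2 + 1}\right) - 321 = - 400 \left(- \frac{7}{6 + 1}\right) - 321 = - 400 \left(- \frac{7}{7}\right) - 321 = - 400 \left(\left(-7\right) \frac{1}{7}\right) - 321 = \left(-400\right) \left(-1\right) - 321 = 400 - 321 = 79$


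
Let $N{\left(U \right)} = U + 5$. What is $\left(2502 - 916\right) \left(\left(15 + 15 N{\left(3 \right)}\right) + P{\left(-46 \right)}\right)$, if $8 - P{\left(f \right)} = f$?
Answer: $299754$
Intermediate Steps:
$N{\left(U \right)} = 5 + U$
$P{\left(f \right)} = 8 - f$
$\left(2502 - 916\right) \left(\left(15 + 15 N{\left(3 \right)}\right) + P{\left(-46 \right)}\right) = \left(2502 - 916\right) \left(\left(15 + 15 \left(5 + 3\right)\right) + \left(8 - -46\right)\right) = 1586 \left(\left(15 + 15 \cdot 8\right) + \left(8 + 46\right)\right) = 1586 \left(\left(15 + 120\right) + 54\right) = 1586 \left(135 + 54\right) = 1586 \cdot 189 = 299754$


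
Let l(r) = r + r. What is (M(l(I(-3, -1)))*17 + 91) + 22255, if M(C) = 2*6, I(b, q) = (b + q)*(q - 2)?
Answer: 22550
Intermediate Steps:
I(b, q) = (-2 + q)*(b + q) (I(b, q) = (b + q)*(-2 + q) = (-2 + q)*(b + q))
l(r) = 2*r
M(C) = 12
(M(l(I(-3, -1)))*17 + 91) + 22255 = (12*17 + 91) + 22255 = (204 + 91) + 22255 = 295 + 22255 = 22550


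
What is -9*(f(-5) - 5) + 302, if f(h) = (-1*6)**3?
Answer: 2291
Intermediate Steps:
f(h) = -216 (f(h) = (-6)**3 = -216)
-9*(f(-5) - 5) + 302 = -9*(-216 - 5) + 302 = -9*(-221) + 302 = 1989 + 302 = 2291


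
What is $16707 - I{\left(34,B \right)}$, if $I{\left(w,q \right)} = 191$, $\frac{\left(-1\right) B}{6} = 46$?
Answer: $16516$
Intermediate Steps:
$B = -276$ ($B = \left(-6\right) 46 = -276$)
$16707 - I{\left(34,B \right)} = 16707 - 191 = 16516$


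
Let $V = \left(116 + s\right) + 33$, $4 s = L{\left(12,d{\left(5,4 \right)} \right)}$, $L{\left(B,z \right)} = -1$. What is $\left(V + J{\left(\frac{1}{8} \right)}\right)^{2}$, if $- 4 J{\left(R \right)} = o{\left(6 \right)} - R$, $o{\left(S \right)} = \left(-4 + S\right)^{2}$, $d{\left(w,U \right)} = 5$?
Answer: $\frac{22363441}{1024} \approx 21839.0$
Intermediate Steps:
$s = - \frac{1}{4}$ ($s = \frac{1}{4} \left(-1\right) = - \frac{1}{4} \approx -0.25$)
$J{\left(R \right)} = -1 + \frac{R}{4}$ ($J{\left(R \right)} = - \frac{\left(-4 + 6\right)^{2} - R}{4} = - \frac{2^{2} - R}{4} = - \frac{4 - R}{4} = -1 + \frac{R}{4}$)
$V = \frac{595}{4}$ ($V = \left(116 - \frac{1}{4}\right) + 33 = \frac{463}{4} + 33 = \frac{595}{4} \approx 148.75$)
$\left(V + J{\left(\frac{1}{8} \right)}\right)^{2} = \left(\frac{595}{4} - \left(1 - \frac{1}{4 \cdot 8}\right)\right)^{2} = \left(\frac{595}{4} + \left(-1 + \frac{1}{4} \cdot \frac{1}{8}\right)\right)^{2} = \left(\frac{595}{4} + \left(-1 + \frac{1}{32}\right)\right)^{2} = \left(\frac{595}{4} - \frac{31}{32}\right)^{2} = \left(\frac{4729}{32}\right)^{2} = \frac{22363441}{1024}$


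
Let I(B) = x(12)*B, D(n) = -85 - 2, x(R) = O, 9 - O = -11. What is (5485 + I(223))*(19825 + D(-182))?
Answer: 196294410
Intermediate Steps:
O = 20 (O = 9 - 1*(-11) = 9 + 11 = 20)
x(R) = 20
D(n) = -87
I(B) = 20*B
(5485 + I(223))*(19825 + D(-182)) = (5485 + 20*223)*(19825 - 87) = (5485 + 4460)*19738 = 9945*19738 = 196294410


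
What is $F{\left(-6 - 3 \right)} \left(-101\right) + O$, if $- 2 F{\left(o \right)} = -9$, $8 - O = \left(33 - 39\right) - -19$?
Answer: $- \frac{919}{2} \approx -459.5$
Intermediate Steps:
$O = -5$ ($O = 8 - \left(\left(33 - 39\right) - -19\right) = 8 - \left(\left(33 - 39\right) + 19\right) = 8 - \left(-6 + 19\right) = 8 - 13 = -5$)
$F{\left(o \right)} = \frac{9}{2}$ ($F{\left(o \right)} = \left(- \frac{1}{2}\right) \left(-9\right) = \frac{9}{2}$)
$F{\left(-6 - 3 \right)} \left(-101\right) + O = \frac{9}{2} \left(-101\right) - 5 = - \frac{909}{2} - 5 = - \frac{919}{2}$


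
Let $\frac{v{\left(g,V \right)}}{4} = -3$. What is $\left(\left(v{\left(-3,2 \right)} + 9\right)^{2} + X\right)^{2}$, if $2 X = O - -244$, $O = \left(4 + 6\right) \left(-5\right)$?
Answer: $11236$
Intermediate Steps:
$v{\left(g,V \right)} = -12$ ($v{\left(g,V \right)} = 4 \left(-3\right) = -12$)
$O = -50$ ($O = 10 \left(-5\right) = -50$)
$X = 97$ ($X = \frac{-50 - -244}{2} = \frac{-50 + 244}{2} = \frac{1}{2} \cdot 194 = 97$)
$\left(\left(v{\left(-3,2 \right)} + 9\right)^{2} + X\right)^{2} = \left(\left(-12 + 9\right)^{2} + 97\right)^{2} = \left(\left(-3\right)^{2} + 97\right)^{2} = \left(9 + 97\right)^{2} = 106^{2} = 11236$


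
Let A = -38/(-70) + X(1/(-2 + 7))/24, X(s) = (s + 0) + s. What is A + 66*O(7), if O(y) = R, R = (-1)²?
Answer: 5591/84 ≈ 66.560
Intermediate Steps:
R = 1
X(s) = 2*s (X(s) = s + s = 2*s)
O(y) = 1
A = 47/84 (A = -38/(-70) + (2/(-2 + 7))/24 = -38*(-1/70) + (2/5)*(1/24) = 19/35 + (2*(⅕))*(1/24) = 19/35 + (⅖)*(1/24) = 19/35 + 1/60 = 47/84 ≈ 0.55952)
A + 66*O(7) = 47/84 + 66*1 = 47/84 + 66 = 5591/84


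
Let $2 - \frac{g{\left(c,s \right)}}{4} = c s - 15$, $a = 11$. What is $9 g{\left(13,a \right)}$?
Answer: $-4536$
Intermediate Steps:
$g{\left(c,s \right)} = 68 - 4 c s$ ($g{\left(c,s \right)} = 8 - 4 \left(c s - 15\right) = 8 - 4 \left(-15 + c s\right) = 8 - \left(-60 + 4 c s\right) = 68 - 4 c s$)
$9 g{\left(13,a \right)} = 9 \left(68 - 52 \cdot 11\right) = 9 \left(68 - 572\right) = 9 \left(-504\right) = -4536$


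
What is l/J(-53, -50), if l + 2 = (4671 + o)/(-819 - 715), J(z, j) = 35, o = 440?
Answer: -8179/53690 ≈ -0.15234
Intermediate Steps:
l = -8179/1534 (l = -2 + (4671 + 440)/(-819 - 715) = -2 + 5111/(-1534) = -2 + 5111*(-1/1534) = -2 - 5111/1534 = -8179/1534 ≈ -5.3318)
l/J(-53, -50) = -8179/1534/35 = -8179/1534*1/35 = -8179/53690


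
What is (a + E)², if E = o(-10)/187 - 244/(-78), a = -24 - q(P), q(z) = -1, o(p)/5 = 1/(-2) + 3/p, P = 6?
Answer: 21048496561/53187849 ≈ 395.74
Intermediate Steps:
o(p) = -5/2 + 15/p (o(p) = 5*(1/(-2) + 3/p) = 5*(1*(-½) + 3/p) = 5*(-½ + 3/p) = -5/2 + 15/p)
a = -23 (a = -24 - 1*(-1) = -24 + 1 = -23)
E = 22658/7293 (E = (-5/2 + 15/(-10))/187 - 244/(-78) = (-5/2 + 15*(-⅒))*(1/187) - 244*(-1/78) = (-5/2 - 3/2)*(1/187) + 122/39 = -4*1/187 + 122/39 = -4/187 + 122/39 = 22658/7293 ≈ 3.1068)
(a + E)² = (-23 + 22658/7293)² = (-145081/7293)² = 21048496561/53187849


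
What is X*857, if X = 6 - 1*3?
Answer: 2571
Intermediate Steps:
X = 3 (X = 6 - 3 = 3)
X*857 = 3*857 = 2571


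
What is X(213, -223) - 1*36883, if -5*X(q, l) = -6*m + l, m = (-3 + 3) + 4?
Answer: -184168/5 ≈ -36834.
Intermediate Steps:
m = 4 (m = 0 + 4 = 4)
X(q, l) = 24/5 - l/5 (X(q, l) = -(-6*4 + l)/5 = -(-24 + l)/5 = 24/5 - l/5)
X(213, -223) - 1*36883 = (24/5 - 1/5*(-223)) - 1*36883 = (24/5 + 223/5) - 36883 = 247/5 - 36883 = -184168/5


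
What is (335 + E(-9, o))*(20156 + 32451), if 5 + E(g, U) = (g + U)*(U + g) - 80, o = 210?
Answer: 2138527157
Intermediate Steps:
E(g, U) = -85 + (U + g)**2 (E(g, U) = -5 + ((g + U)*(U + g) - 80) = -5 + ((U + g)*(U + g) - 80) = -5 + ((U + g)**2 - 80) = -5 + (-80 + (U + g)**2) = -85 + (U + g)**2)
(335 + E(-9, o))*(20156 + 32451) = (335 + (-85 + (210 - 9)**2))*(20156 + 32451) = (335 + (-85 + 201**2))*52607 = (335 + (-85 + 40401))*52607 = (335 + 40316)*52607 = 40651*52607 = 2138527157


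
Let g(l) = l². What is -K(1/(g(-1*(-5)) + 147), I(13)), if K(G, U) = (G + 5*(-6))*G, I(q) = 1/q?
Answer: 5159/29584 ≈ 0.17438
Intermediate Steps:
K(G, U) = G*(-30 + G) (K(G, U) = (G - 30)*G = (-30 + G)*G = G*(-30 + G))
-K(1/(g(-1*(-5)) + 147), I(13)) = -(-30 + 1/((-1*(-5))² + 147))/((-1*(-5))² + 147) = -(-30 + 1/(5² + 147))/(5² + 147) = -(-30 + 1/(25 + 147))/(25 + 147) = -(-30 + 1/172)/172 = -(-5159)/(172*172) = -1*(-5159/29584) = 5159/29584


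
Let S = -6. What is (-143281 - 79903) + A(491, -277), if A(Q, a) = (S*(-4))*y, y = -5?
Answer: -223304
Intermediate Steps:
A(Q, a) = -120 (A(Q, a) = -6*(-4)*(-5) = 24*(-5) = -120)
(-143281 - 79903) + A(491, -277) = (-143281 - 79903) - 120 = -223184 - 120 = -223304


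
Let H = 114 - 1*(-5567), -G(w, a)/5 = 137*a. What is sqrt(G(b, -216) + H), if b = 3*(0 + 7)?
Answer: sqrt(153641) ≈ 391.97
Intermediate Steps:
b = 21 (b = 3*7 = 21)
G(w, a) = -685*a
H = 5681 (H = 114 + 5567 = 5681)
sqrt(G(b, -216) + H) = sqrt(-685*(-216) + 5681) = sqrt(147960 + 5681) = sqrt(153641)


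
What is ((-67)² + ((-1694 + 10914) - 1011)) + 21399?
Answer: 34097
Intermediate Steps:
((-67)² + ((-1694 + 10914) - 1011)) + 21399 = (4489 + (9220 - 1011)) + 21399 = (4489 + 8209) + 21399 = 12698 + 21399 = 34097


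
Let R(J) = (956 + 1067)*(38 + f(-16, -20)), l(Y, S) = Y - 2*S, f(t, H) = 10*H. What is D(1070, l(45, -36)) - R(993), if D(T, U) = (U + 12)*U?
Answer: 342819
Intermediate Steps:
R(J) = -327726 (R(J) = (956 + 1067)*(38 + 10*(-20)) = 2023*(38 - 200) = 2023*(-162) = -327726)
D(T, U) = U*(12 + U) (D(T, U) = (12 + U)*U = U*(12 + U))
D(1070, l(45, -36)) - R(993) = (45 - 2*(-36))*(12 + (45 - 2*(-36))) - 1*(-327726) = (45 + 72)*(12 + (45 + 72)) + 327726 = 117*(12 + 117) + 327726 = 117*129 + 327726 = 15093 + 327726 = 342819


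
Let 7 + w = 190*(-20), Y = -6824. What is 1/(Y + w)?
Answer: -1/10631 ≈ -9.4065e-5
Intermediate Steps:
w = -3807 (w = -7 + 190*(-20) = -7 - 3800 = -3807)
1/(Y + w) = 1/(-6824 - 3807) = 1/(-10631) = -1/10631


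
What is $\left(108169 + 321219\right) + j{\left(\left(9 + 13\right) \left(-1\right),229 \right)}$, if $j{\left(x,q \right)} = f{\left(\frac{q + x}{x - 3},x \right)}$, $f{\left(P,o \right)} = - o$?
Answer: $429410$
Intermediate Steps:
$j{\left(x,q \right)} = - x$
$\left(108169 + 321219\right) + j{\left(\left(9 + 13\right) \left(-1\right),229 \right)} = \left(108169 + 321219\right) - \left(9 + 13\right) \left(-1\right) = 429388 - 22 \left(-1\right) = 429388 - -22 = 429388 + 22 = 429410$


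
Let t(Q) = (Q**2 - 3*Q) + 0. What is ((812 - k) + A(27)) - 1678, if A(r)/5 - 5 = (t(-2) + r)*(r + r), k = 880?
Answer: 8269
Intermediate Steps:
t(Q) = Q**2 - 3*Q
A(r) = 25 + 10*r*(10 + r) (A(r) = 25 + 5*((-2*(-3 - 2) + r)*(r + r)) = 25 + 5*((-2*(-5) + r)*(2*r)) = 25 + 5*((10 + r)*(2*r)) = 25 + 5*(2*r*(10 + r)) = 25 + 10*r*(10 + r))
((812 - k) + A(27)) - 1678 = ((812 - 1*880) + (25 + 10*27**2 + 100*27)) - 1678 = ((812 - 880) + (25 + 10*729 + 2700)) - 1678 = (-68 + (25 + 7290 + 2700)) - 1678 = (-68 + 10015) - 1678 = 9947 - 1678 = 8269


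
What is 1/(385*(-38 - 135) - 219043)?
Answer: -1/285648 ≈ -3.5008e-6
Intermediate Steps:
1/(385*(-38 - 135) - 219043) = 1/(385*(-173) - 219043) = 1/(-66605 - 219043) = 1/(-285648) = -1/285648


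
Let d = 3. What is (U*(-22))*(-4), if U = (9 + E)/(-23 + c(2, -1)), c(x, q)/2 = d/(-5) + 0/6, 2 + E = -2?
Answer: -200/11 ≈ -18.182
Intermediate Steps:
E = -4 (E = -2 - 2 = -4)
c(x, q) = -6/5 (c(x, q) = 2*(3/(-5) + 0/6) = 2*(3*(-⅕) + 0*(⅙)) = 2*(-⅗ + 0) = 2*(-⅗) = -6/5)
U = -25/121 (U = (9 - 4)/(-23 - 6/5) = 5/(-121/5) = 5*(-5/121) = -25/121 ≈ -0.20661)
(U*(-22))*(-4) = -25/121*(-22)*(-4) = (50/11)*(-4) = -200/11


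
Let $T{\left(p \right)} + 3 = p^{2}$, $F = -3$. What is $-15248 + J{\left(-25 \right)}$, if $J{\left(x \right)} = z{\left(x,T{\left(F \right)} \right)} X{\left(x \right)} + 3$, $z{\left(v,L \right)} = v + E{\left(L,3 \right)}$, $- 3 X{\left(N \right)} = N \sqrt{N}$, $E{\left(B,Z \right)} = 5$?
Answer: $-15245 - \frac{2500 i}{3} \approx -15245.0 - 833.33 i$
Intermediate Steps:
$X{\left(N \right)} = - \frac{N^{\frac{3}{2}}}{3}$ ($X{\left(N \right)} = - \frac{N \sqrt{N}}{3} = - \frac{N^{\frac{3}{2}}}{3}$)
$T{\left(p \right)} = -3 + p^{2}$
$z{\left(v,L \right)} = 5 + v$ ($z{\left(v,L \right)} = v + 5 = 5 + v$)
$J{\left(x \right)} = 3 - \frac{x^{\frac{3}{2}} \left(5 + x\right)}{3}$ ($J{\left(x \right)} = \left(5 + x\right) \left(- \frac{x^{\frac{3}{2}}}{3}\right) + 3 = - \frac{x^{\frac{3}{2}} \left(5 + x\right)}{3} + 3 = 3 - \frac{x^{\frac{3}{2}} \left(5 + x\right)}{3}$)
$-15248 + J{\left(-25 \right)} = -15248 + \left(3 - \frac{\left(-25\right)^{\frac{3}{2}} \left(5 - 25\right)}{3}\right) = -15248 + \left(3 - \frac{1}{3} \left(- 125 i\right) \left(-20\right)\right) = -15248 + \left(3 - \frac{2500 i}{3}\right) = -15245 - \frac{2500 i}{3}$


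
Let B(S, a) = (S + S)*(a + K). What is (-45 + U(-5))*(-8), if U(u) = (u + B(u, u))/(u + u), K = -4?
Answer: 428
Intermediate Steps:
B(S, a) = 2*S*(-4 + a) (B(S, a) = (S + S)*(a - 4) = (2*S)*(-4 + a) = 2*S*(-4 + a))
U(u) = (u + 2*u*(-4 + u))/(2*u) (U(u) = (u + 2*u*(-4 + u))/(u + u) = (u + 2*u*(-4 + u))/((2*u)) = (u + 2*u*(-4 + u))*(1/(2*u)) = (u + 2*u*(-4 + u))/(2*u))
(-45 + U(-5))*(-8) = (-45 + (-7/2 - 5))*(-8) = (-45 - 17/2)*(-8) = -107/2*(-8) = 428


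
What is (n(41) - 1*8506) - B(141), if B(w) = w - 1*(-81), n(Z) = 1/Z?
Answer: -357847/41 ≈ -8728.0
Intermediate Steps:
B(w) = 81 + w (B(w) = w + 81 = 81 + w)
(n(41) - 1*8506) - B(141) = (1/41 - 1*8506) - (81 + 141) = (1/41 - 8506) - 1*222 = -348745/41 - 222 = -357847/41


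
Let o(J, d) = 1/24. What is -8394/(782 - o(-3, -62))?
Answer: -201456/18767 ≈ -10.735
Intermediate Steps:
o(J, d) = 1/24
-8394/(782 - o(-3, -62)) = -8394/(782 - 1*1/24) = -8394/(782 - 1/24) = -8394/18767/24 = -8394*24/18767 = -201456/18767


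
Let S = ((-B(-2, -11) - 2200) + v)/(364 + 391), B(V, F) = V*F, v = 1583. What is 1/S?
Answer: -755/639 ≈ -1.1815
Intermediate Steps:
B(V, F) = F*V
S = -639/755 (S = ((-(-11)*(-2) - 2200) + 1583)/(364 + 391) = ((-1*22 - 2200) + 1583)/755 = ((-22 - 2200) + 1583)*(1/755) = (-2222 + 1583)*(1/755) = -639*1/755 = -639/755 ≈ -0.84636)
1/S = 1/(-639/755) = -755/639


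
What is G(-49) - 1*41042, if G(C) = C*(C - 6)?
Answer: -38347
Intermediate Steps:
G(C) = C*(-6 + C)
G(-49) - 1*41042 = -49*(-6 - 49) - 1*41042 = -49*(-55) - 41042 = 2695 - 41042 = -38347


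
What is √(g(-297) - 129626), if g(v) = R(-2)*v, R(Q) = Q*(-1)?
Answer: 2*I*√32555 ≈ 360.86*I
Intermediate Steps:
R(Q) = -Q
g(v) = 2*v (g(v) = (-1*(-2))*v = 2*v)
√(g(-297) - 129626) = √(2*(-297) - 129626) = √(-594 - 129626) = √(-130220) = 2*I*√32555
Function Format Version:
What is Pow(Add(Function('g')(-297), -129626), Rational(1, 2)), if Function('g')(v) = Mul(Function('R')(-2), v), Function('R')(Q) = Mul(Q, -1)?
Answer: Mul(2, I, Pow(32555, Rational(1, 2))) ≈ Mul(360.86, I)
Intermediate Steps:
Function('R')(Q) = Mul(-1, Q)
Function('g')(v) = Mul(2, v) (Function('g')(v) = Mul(Mul(-1, -2), v) = Mul(2, v))
Pow(Add(Function('g')(-297), -129626), Rational(1, 2)) = Pow(Add(Mul(2, -297), -129626), Rational(1, 2)) = Pow(Add(-594, -129626), Rational(1, 2)) = Pow(-130220, Rational(1, 2)) = Mul(2, I, Pow(32555, Rational(1, 2)))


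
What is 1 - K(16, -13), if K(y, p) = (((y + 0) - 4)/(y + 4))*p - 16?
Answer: 124/5 ≈ 24.800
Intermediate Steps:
K(y, p) = -16 + p*(-4 + y)/(4 + y) (K(y, p) = ((y - 4)/(4 + y))*p - 16 = ((-4 + y)/(4 + y))*p - 16 = p*(-4 + y)/(4 + y) - 16 = -16 + p*(-4 + y)/(4 + y))
1 - K(16, -13) = 1 - (-64 - 16*16 - 4*(-13) - 13*16)/(4 + 16) = 1 - (-64 - 256 + 52 - 208)/20 = 1 - (-476)/20 = 1 - 1*(-119/5) = 1 + 119/5 = 124/5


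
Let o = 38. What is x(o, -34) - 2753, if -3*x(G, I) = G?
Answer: -8297/3 ≈ -2765.7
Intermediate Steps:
x(G, I) = -G/3
x(o, -34) - 2753 = -⅓*38 - 2753 = -38/3 - 2753 = -8297/3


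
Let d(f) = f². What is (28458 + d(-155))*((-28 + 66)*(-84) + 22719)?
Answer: 1024835541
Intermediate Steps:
(28458 + d(-155))*((-28 + 66)*(-84) + 22719) = (28458 + (-155)²)*((-28 + 66)*(-84) + 22719) = (28458 + 24025)*(38*(-84) + 22719) = 52483*(-3192 + 22719) = 52483*19527 = 1024835541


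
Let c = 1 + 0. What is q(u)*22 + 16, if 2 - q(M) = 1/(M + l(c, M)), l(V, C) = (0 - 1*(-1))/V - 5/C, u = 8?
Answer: 3844/67 ≈ 57.373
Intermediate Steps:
c = 1
l(V, C) = 1/V - 5/C (l(V, C) = (0 + 1)/V - 5/C = 1/V - 5/C)
q(M) = 2 - 1/(1 + M - 5/M) (q(M) = 2 - 1/(M + (1/1 - 5/M)) = 2 - 1/(M + (1 - 5/M)) = 2 - 1/(1 + M - 5/M))
q(u)*22 + 16 = ((-10 + 8 + 2*8²)/(-5 + 8 + 8²))*22 + 16 = ((-10 + 8 + 2*64)/(-5 + 8 + 64))*22 + 16 = ((-10 + 8 + 128)/67)*22 + 16 = ((1/67)*126)*22 + 16 = (126/67)*22 + 16 = 2772/67 + 16 = 3844/67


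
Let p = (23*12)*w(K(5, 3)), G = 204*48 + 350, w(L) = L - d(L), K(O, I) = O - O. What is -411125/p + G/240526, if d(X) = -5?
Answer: -39079943/131196 ≈ -297.87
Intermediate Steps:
K(O, I) = 0
w(L) = 5 + L (w(L) = L - 1*(-5) = L + 5 = 5 + L)
G = 10142 (G = 9792 + 350 = 10142)
p = 1380 (p = (23*12)*(5 + 0) = 276*5 = 1380)
-411125/p + G/240526 = -411125/1380 + 10142/240526 = -411125*1/1380 + 10142*(1/240526) = -3575/12 + 461/10933 = -39079943/131196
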